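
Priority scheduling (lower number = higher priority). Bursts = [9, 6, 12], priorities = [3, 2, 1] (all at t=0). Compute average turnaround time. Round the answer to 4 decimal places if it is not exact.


Sort by priority (ascending = highest first):
Order: [(1, 12), (2, 6), (3, 9)]
Completion times:
  Priority 1, burst=12, C=12
  Priority 2, burst=6, C=18
  Priority 3, burst=9, C=27
Average turnaround = 57/3 = 19.0

19.0


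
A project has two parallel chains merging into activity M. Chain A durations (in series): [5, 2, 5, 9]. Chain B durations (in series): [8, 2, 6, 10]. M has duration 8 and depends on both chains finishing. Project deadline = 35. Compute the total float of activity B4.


Forward pass: ES(B4) = sum of predecessors on chain B = 16
EF = ES + duration = 16 + 10 = 26
Backward pass: LF(M) = deadline = 35; LS(M) = 35 - 8 = 27
LF(B4) = LS(M) - sum(successors on chain B) = 27 - 0 = 27
LS = LF - duration = 27 - 10 = 17
Total float = LS - ES = 17 - 16 = 1

1


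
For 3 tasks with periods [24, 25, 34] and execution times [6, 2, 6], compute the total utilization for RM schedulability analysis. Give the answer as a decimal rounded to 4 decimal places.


Compute individual utilizations (exact fractions):
  Task 1: C/T = 6/24 = 1/4 (approx. 0.25)
  Task 2: C/T = 2/25 (approx. 0.08)
  Task 3: C/T = 6/34 = 3/17 (approx. 0.1765)
Total utilization U = 1/4 + 2/25 + 3/17 = 861/1700
Rounded to 4 decimal places: U = 0.5065
RM (Liu & Layland) bound for 3 tasks = 0.779763; compare with U = 861/1700 (approx. 0.506471)
U <= bound, so schedulable by RM sufficient condition.

0.5065


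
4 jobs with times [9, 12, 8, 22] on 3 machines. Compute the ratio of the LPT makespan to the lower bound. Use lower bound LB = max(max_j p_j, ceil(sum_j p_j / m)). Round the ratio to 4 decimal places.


LPT order: [22, 12, 9, 8]
Machine loads after assignment: [22, 12, 17]
LPT makespan = 22
Lower bound = max(max_job, ceil(total/3)) = max(22, 17) = 22
Ratio = 22 / 22 = 1.0

1.0


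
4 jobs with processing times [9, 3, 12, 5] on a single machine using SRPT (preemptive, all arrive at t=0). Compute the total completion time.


Since all jobs arrive at t=0, SRPT equals SPT ordering.
SPT order: [3, 5, 9, 12]
Completion times:
  Job 1: p=3, C=3
  Job 2: p=5, C=8
  Job 3: p=9, C=17
  Job 4: p=12, C=29
Total completion time = 3 + 8 + 17 + 29 = 57

57


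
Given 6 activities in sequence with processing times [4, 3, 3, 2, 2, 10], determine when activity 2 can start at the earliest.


Activity 2 starts after activities 1 through 1 complete.
Predecessor durations: [4]
ES = 4 = 4

4


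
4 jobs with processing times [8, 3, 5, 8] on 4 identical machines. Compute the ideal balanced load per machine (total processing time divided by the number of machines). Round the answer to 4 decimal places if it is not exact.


Total processing time = 8 + 3 + 5 + 8 = 24
Number of machines = 4
Ideal balanced load = 24 / 4 = 6.0

6.0


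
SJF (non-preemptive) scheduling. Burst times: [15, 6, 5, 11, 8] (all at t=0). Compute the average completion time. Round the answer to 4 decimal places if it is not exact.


SJF order (ascending): [5, 6, 8, 11, 15]
Completion times:
  Job 1: burst=5, C=5
  Job 2: burst=6, C=11
  Job 3: burst=8, C=19
  Job 4: burst=11, C=30
  Job 5: burst=15, C=45
Average completion = 110/5 = 22.0

22.0


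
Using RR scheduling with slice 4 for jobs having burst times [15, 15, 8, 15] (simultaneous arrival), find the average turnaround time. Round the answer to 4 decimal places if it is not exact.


Time quantum = 4
Execution trace:
  J1 runs 4 units, time = 4
  J2 runs 4 units, time = 8
  J3 runs 4 units, time = 12
  J4 runs 4 units, time = 16
  J1 runs 4 units, time = 20
  J2 runs 4 units, time = 24
  J3 runs 4 units, time = 28
  J4 runs 4 units, time = 32
  J1 runs 4 units, time = 36
  J2 runs 4 units, time = 40
  J4 runs 4 units, time = 44
  J1 runs 3 units, time = 47
  J2 runs 3 units, time = 50
  J4 runs 3 units, time = 53
Finish times: [47, 50, 28, 53]
Average turnaround = 178/4 = 44.5

44.5


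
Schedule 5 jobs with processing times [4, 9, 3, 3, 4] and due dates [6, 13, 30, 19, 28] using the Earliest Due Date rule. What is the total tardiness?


Sort by due date (EDD order): [(4, 6), (9, 13), (3, 19), (4, 28), (3, 30)]
Compute completion times and tardiness:
  Job 1: p=4, d=6, C=4, tardiness=max(0,4-6)=0
  Job 2: p=9, d=13, C=13, tardiness=max(0,13-13)=0
  Job 3: p=3, d=19, C=16, tardiness=max(0,16-19)=0
  Job 4: p=4, d=28, C=20, tardiness=max(0,20-28)=0
  Job 5: p=3, d=30, C=23, tardiness=max(0,23-30)=0
Total tardiness = 0

0


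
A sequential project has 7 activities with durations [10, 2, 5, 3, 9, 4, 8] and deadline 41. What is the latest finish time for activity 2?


LF(activity 2) = deadline - sum of successor durations
Successors: activities 3 through 7 with durations [5, 3, 9, 4, 8]
Sum of successor durations = 29
LF = 41 - 29 = 12

12


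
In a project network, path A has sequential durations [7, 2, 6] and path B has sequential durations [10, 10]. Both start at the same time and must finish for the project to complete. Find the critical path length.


Path A total = 7 + 2 + 6 = 15
Path B total = 10 + 10 = 20
Critical path = longest path = max(15, 20) = 20

20


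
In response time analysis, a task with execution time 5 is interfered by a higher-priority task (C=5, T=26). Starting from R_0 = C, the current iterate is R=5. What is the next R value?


R_next = C + ceil(R_prev / T_hp) * C_hp
ceil(5 / 26) = ceil(0.1923) = 1
Interference = 1 * 5 = 5
R_next = 5 + 5 = 10

10


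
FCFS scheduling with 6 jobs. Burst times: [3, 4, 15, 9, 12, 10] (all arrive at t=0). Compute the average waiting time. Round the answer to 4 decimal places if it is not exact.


FCFS order (as given): [3, 4, 15, 9, 12, 10]
Waiting times:
  Job 1: wait = 0
  Job 2: wait = 3
  Job 3: wait = 7
  Job 4: wait = 22
  Job 5: wait = 31
  Job 6: wait = 43
Sum of waiting times = 106
Average waiting time = 106/6 = 17.6667

17.6667


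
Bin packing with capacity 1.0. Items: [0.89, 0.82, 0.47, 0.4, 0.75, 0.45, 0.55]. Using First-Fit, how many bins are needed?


Place items sequentially using First-Fit:
  Item 0.89 -> new Bin 1
  Item 0.82 -> new Bin 2
  Item 0.47 -> new Bin 3
  Item 0.4 -> Bin 3 (now 0.87)
  Item 0.75 -> new Bin 4
  Item 0.45 -> new Bin 5
  Item 0.55 -> Bin 5 (now 1.0)
Total bins used = 5

5


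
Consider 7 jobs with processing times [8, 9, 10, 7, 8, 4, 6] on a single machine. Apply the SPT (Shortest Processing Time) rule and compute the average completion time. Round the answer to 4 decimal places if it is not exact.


Sort jobs by processing time (SPT order): [4, 6, 7, 8, 8, 9, 10]
Compute completion times sequentially:
  Job 1: processing = 4, completes at 4
  Job 2: processing = 6, completes at 10
  Job 3: processing = 7, completes at 17
  Job 4: processing = 8, completes at 25
  Job 5: processing = 8, completes at 33
  Job 6: processing = 9, completes at 42
  Job 7: processing = 10, completes at 52
Sum of completion times = 183
Average completion time = 183/7 = 26.1429

26.1429


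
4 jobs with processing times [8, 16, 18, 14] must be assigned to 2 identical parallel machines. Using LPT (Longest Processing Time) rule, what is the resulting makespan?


Sort jobs in decreasing order (LPT): [18, 16, 14, 8]
Assign each job to the least loaded machine:
  Machine 1: jobs [18, 8], load = 26
  Machine 2: jobs [16, 14], load = 30
Makespan = max load = 30

30


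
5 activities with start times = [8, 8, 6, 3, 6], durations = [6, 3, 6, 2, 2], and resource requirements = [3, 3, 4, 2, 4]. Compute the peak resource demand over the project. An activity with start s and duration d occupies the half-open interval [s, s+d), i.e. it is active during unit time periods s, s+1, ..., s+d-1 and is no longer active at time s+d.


Each activity i is active on [start_i, start_i + duration_i).
Compute total resource usage per time slot:
  t=0: active resources = [], total = 0
  t=1: active resources = [], total = 0
  t=2: active resources = [], total = 0
  t=3: active resources = [2], total = 2
  t=4: active resources = [2], total = 2
  t=5: active resources = [], total = 0
  t=6: active resources = [4, 4], total = 8
  t=7: active resources = [4, 4], total = 8
  t=8: active resources = [3, 3, 4], total = 10
  t=9: active resources = [3, 3, 4], total = 10
  t=10: active resources = [3, 3, 4], total = 10
  t=11: active resources = [3, 4], total = 7
  t=12: active resources = [3], total = 3
  t=13: active resources = [3], total = 3
Peak resource demand = 10

10


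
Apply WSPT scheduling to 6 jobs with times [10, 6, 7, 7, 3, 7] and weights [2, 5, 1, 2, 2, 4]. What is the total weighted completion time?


Compute p/w ratios and sort ascending (WSPT): [(6, 5), (3, 2), (7, 4), (7, 2), (10, 2), (7, 1)]
Compute weighted completion times:
  Job (p=6,w=5): C=6, w*C=5*6=30
  Job (p=3,w=2): C=9, w*C=2*9=18
  Job (p=7,w=4): C=16, w*C=4*16=64
  Job (p=7,w=2): C=23, w*C=2*23=46
  Job (p=10,w=2): C=33, w*C=2*33=66
  Job (p=7,w=1): C=40, w*C=1*40=40
Total weighted completion time = 264

264


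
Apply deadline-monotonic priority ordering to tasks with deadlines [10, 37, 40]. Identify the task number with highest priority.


Sort tasks by relative deadline (ascending):
  Task 1: deadline = 10
  Task 2: deadline = 37
  Task 3: deadline = 40
Priority order (highest first): [1, 2, 3]
Highest priority task = 1

1


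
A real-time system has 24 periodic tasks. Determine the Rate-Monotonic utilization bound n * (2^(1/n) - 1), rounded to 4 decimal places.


Compute 2^(1/24) = 1.0293022366
Subtract 1: 1.0293022366 - 1 = 0.0293022366
Multiply by n: 24 * 0.0293022366 = 0.7032536784
Round to 4 dp: 0.7033

0.7033


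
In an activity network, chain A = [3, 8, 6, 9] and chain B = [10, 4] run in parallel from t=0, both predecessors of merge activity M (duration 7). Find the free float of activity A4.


ES(A4) = sum of predecessors on chain A = 17
EF(A4) = ES + duration = 17 + 9 = 26
Successor of A4 is M. ES(M) = max(sum(A), sum(B)) = max(26, 14) = 26
Free float = ES(successor) - EF(current) = 26 - 26 = 0

0


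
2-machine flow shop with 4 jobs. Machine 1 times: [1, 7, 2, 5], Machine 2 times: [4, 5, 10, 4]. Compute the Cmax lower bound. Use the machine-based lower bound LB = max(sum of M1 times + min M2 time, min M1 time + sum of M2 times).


LB1 = sum(M1 times) + min(M2 times) = 15 + 4 = 19
LB2 = min(M1 times) + sum(M2 times) = 1 + 23 = 24
Lower bound = max(LB1, LB2) = max(19, 24) = 24

24


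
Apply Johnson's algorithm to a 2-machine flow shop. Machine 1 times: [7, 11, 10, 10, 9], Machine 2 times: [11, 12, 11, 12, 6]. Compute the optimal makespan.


Apply Johnson's rule:
  Group 1 (a <= b): [(1, 7, 11), (3, 10, 11), (4, 10, 12), (2, 11, 12)]
  Group 2 (a > b): [(5, 9, 6)]
Optimal job order: [1, 3, 4, 2, 5]
Schedule:
  Job 1: M1 done at 7, M2 done at 18
  Job 3: M1 done at 17, M2 done at 29
  Job 4: M1 done at 27, M2 done at 41
  Job 2: M1 done at 38, M2 done at 53
  Job 5: M1 done at 47, M2 done at 59
Makespan = 59

59


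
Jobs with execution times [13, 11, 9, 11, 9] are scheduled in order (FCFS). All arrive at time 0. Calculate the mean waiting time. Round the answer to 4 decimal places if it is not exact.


FCFS order (as given): [13, 11, 9, 11, 9]
Waiting times:
  Job 1: wait = 0
  Job 2: wait = 13
  Job 3: wait = 24
  Job 4: wait = 33
  Job 5: wait = 44
Sum of waiting times = 114
Average waiting time = 114/5 = 22.8

22.8


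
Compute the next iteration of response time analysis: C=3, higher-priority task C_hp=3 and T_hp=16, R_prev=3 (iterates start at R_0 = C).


R_next = C + ceil(R_prev / T_hp) * C_hp
ceil(3 / 16) = ceil(0.1875) = 1
Interference = 1 * 3 = 3
R_next = 3 + 3 = 6

6


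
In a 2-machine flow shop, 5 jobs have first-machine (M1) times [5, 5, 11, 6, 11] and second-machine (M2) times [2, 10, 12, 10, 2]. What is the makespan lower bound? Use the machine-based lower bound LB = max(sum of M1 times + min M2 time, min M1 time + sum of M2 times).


LB1 = sum(M1 times) + min(M2 times) = 38 + 2 = 40
LB2 = min(M1 times) + sum(M2 times) = 5 + 36 = 41
Lower bound = max(LB1, LB2) = max(40, 41) = 41

41


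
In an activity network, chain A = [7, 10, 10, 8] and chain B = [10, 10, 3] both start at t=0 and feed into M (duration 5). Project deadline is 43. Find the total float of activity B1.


Forward pass: ES(B1) = sum of predecessors on chain B = 0
EF = ES + duration = 0 + 10 = 10
Backward pass: LF(M) = deadline = 43; LS(M) = 43 - 5 = 38
LF(B1) = LS(M) - sum(successors on chain B) = 38 - 13 = 25
LS = LF - duration = 25 - 10 = 15
Total float = LS - ES = 15 - 0 = 15

15


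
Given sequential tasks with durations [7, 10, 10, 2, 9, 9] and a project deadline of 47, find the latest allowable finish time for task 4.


LF(activity 4) = deadline - sum of successor durations
Successors: activities 5 through 6 with durations [9, 9]
Sum of successor durations = 18
LF = 47 - 18 = 29

29


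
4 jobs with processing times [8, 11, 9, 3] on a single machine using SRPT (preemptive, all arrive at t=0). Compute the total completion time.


Since all jobs arrive at t=0, SRPT equals SPT ordering.
SPT order: [3, 8, 9, 11]
Completion times:
  Job 1: p=3, C=3
  Job 2: p=8, C=11
  Job 3: p=9, C=20
  Job 4: p=11, C=31
Total completion time = 3 + 11 + 20 + 31 = 65

65


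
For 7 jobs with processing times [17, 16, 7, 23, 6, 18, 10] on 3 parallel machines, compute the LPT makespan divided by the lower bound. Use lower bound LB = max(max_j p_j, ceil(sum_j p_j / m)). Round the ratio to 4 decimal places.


LPT order: [23, 18, 17, 16, 10, 7, 6]
Machine loads after assignment: [30, 34, 33]
LPT makespan = 34
Lower bound = max(max_job, ceil(total/3)) = max(23, 33) = 33
Ratio = 34 / 33 = 1.0303

1.0303


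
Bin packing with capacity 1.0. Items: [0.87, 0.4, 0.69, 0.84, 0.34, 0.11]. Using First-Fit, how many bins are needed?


Place items sequentially using First-Fit:
  Item 0.87 -> new Bin 1
  Item 0.4 -> new Bin 2
  Item 0.69 -> new Bin 3
  Item 0.84 -> new Bin 4
  Item 0.34 -> Bin 2 (now 0.74)
  Item 0.11 -> Bin 1 (now 0.98)
Total bins used = 4

4


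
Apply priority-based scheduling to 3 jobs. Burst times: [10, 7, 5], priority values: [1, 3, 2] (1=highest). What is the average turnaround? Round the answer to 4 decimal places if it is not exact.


Sort by priority (ascending = highest first):
Order: [(1, 10), (2, 5), (3, 7)]
Completion times:
  Priority 1, burst=10, C=10
  Priority 2, burst=5, C=15
  Priority 3, burst=7, C=22
Average turnaround = 47/3 = 15.6667

15.6667


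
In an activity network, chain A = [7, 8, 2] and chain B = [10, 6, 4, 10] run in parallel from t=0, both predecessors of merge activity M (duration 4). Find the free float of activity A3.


ES(A3) = sum of predecessors on chain A = 15
EF(A3) = ES + duration = 15 + 2 = 17
Successor of A3 is M. ES(M) = max(sum(A), sum(B)) = max(17, 30) = 30
Free float = ES(successor) - EF(current) = 30 - 17 = 13

13


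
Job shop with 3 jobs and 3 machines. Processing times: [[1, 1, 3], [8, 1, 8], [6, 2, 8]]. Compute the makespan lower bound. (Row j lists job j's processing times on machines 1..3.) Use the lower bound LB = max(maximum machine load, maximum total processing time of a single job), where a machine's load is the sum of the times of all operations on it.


Machine loads:
  Machine 1: 1 + 8 + 6 = 15
  Machine 2: 1 + 1 + 2 = 4
  Machine 3: 3 + 8 + 8 = 19
Max machine load = 19
Job totals:
  Job 1: 5
  Job 2: 17
  Job 3: 16
Max job total = 17
Lower bound = max(19, 17) = 19

19


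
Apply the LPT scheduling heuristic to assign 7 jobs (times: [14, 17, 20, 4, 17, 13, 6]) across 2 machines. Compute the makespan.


Sort jobs in decreasing order (LPT): [20, 17, 17, 14, 13, 6, 4]
Assign each job to the least loaded machine:
  Machine 1: jobs [20, 14, 13], load = 47
  Machine 2: jobs [17, 17, 6, 4], load = 44
Makespan = max load = 47

47


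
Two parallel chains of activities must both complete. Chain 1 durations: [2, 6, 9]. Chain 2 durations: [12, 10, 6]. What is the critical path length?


Path A total = 2 + 6 + 9 = 17
Path B total = 12 + 10 + 6 = 28
Critical path = longest path = max(17, 28) = 28

28


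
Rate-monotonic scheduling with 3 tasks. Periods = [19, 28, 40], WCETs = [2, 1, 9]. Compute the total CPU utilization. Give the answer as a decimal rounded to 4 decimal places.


Compute individual utilizations (exact fractions):
  Task 1: C/T = 2/19 (approx. 0.1053)
  Task 2: C/T = 1/28 (approx. 0.0357)
  Task 3: C/T = 9/40 (approx. 0.225)
Total utilization U = 2/19 + 1/28 + 9/40 = 1947/5320
Rounded to 4 decimal places: U = 0.3660
RM (Liu & Layland) bound for 3 tasks = 0.779763; compare with U = 1947/5320 (approx. 0.365977)
U <= bound, so schedulable by RM sufficient condition.

0.3660


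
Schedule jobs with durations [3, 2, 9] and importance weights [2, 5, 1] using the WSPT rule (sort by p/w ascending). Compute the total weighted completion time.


Compute p/w ratios and sort ascending (WSPT): [(2, 5), (3, 2), (9, 1)]
Compute weighted completion times:
  Job (p=2,w=5): C=2, w*C=5*2=10
  Job (p=3,w=2): C=5, w*C=2*5=10
  Job (p=9,w=1): C=14, w*C=1*14=14
Total weighted completion time = 34

34


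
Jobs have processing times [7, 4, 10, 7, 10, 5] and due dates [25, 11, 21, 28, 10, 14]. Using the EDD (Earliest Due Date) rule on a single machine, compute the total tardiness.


Sort by due date (EDD order): [(10, 10), (4, 11), (5, 14), (10, 21), (7, 25), (7, 28)]
Compute completion times and tardiness:
  Job 1: p=10, d=10, C=10, tardiness=max(0,10-10)=0
  Job 2: p=4, d=11, C=14, tardiness=max(0,14-11)=3
  Job 3: p=5, d=14, C=19, tardiness=max(0,19-14)=5
  Job 4: p=10, d=21, C=29, tardiness=max(0,29-21)=8
  Job 5: p=7, d=25, C=36, tardiness=max(0,36-25)=11
  Job 6: p=7, d=28, C=43, tardiness=max(0,43-28)=15
Total tardiness = 42

42


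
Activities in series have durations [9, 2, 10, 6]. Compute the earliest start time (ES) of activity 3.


Activity 3 starts after activities 1 through 2 complete.
Predecessor durations: [9, 2]
ES = 9 + 2 = 11

11


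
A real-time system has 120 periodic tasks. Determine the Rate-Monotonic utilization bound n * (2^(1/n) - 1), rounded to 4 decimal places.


Compute 2^(1/120) = 1.0057929411
Subtract 1: 1.0057929411 - 1 = 0.0057929411
Multiply by n: 120 * 0.0057929411 = 0.6951529320
Round to 4 dp: 0.6952

0.6952


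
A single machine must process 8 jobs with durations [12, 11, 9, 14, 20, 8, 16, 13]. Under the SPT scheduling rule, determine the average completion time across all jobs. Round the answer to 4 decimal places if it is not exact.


Sort jobs by processing time (SPT order): [8, 9, 11, 12, 13, 14, 16, 20]
Compute completion times sequentially:
  Job 1: processing = 8, completes at 8
  Job 2: processing = 9, completes at 17
  Job 3: processing = 11, completes at 28
  Job 4: processing = 12, completes at 40
  Job 5: processing = 13, completes at 53
  Job 6: processing = 14, completes at 67
  Job 7: processing = 16, completes at 83
  Job 8: processing = 20, completes at 103
Sum of completion times = 399
Average completion time = 399/8 = 49.875

49.875


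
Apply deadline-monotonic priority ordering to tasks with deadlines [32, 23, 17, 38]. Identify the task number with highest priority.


Sort tasks by relative deadline (ascending):
  Task 3: deadline = 17
  Task 2: deadline = 23
  Task 1: deadline = 32
  Task 4: deadline = 38
Priority order (highest first): [3, 2, 1, 4]
Highest priority task = 3

3


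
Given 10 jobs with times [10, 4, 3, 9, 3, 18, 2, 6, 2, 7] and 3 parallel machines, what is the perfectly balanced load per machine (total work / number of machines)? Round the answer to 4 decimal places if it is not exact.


Total processing time = 10 + 4 + 3 + 9 + 3 + 18 + 2 + 6 + 2 + 7 = 64
Number of machines = 3
Ideal balanced load = 64 / 3 = 21.3333

21.3333


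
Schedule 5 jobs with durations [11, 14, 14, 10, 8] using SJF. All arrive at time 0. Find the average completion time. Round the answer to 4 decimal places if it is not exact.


SJF order (ascending): [8, 10, 11, 14, 14]
Completion times:
  Job 1: burst=8, C=8
  Job 2: burst=10, C=18
  Job 3: burst=11, C=29
  Job 4: burst=14, C=43
  Job 5: burst=14, C=57
Average completion = 155/5 = 31.0

31.0


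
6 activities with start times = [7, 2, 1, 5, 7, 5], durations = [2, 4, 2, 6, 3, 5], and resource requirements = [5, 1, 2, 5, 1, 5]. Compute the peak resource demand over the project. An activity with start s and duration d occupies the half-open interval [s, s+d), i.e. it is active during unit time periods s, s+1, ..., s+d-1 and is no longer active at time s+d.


Each activity i is active on [start_i, start_i + duration_i).
Compute total resource usage per time slot:
  t=0: active resources = [], total = 0
  t=1: active resources = [2], total = 2
  t=2: active resources = [1, 2], total = 3
  t=3: active resources = [1], total = 1
  t=4: active resources = [1], total = 1
  t=5: active resources = [1, 5, 5], total = 11
  t=6: active resources = [5, 5], total = 10
  t=7: active resources = [5, 5, 1, 5], total = 16
  t=8: active resources = [5, 5, 1, 5], total = 16
  t=9: active resources = [5, 1, 5], total = 11
  t=10: active resources = [5], total = 5
Peak resource demand = 16

16


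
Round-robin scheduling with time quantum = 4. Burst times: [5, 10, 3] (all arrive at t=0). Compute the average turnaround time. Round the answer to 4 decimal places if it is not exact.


Time quantum = 4
Execution trace:
  J1 runs 4 units, time = 4
  J2 runs 4 units, time = 8
  J3 runs 3 units, time = 11
  J1 runs 1 units, time = 12
  J2 runs 4 units, time = 16
  J2 runs 2 units, time = 18
Finish times: [12, 18, 11]
Average turnaround = 41/3 = 13.6667

13.6667


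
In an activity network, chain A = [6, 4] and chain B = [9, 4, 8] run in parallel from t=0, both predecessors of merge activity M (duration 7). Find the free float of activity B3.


ES(B3) = sum of predecessors on chain B = 13
EF(B3) = ES + duration = 13 + 8 = 21
Successor of B3 is M. ES(M) = max(sum(A), sum(B)) = max(10, 21) = 21
Free float = ES(successor) - EF(current) = 21 - 21 = 0

0


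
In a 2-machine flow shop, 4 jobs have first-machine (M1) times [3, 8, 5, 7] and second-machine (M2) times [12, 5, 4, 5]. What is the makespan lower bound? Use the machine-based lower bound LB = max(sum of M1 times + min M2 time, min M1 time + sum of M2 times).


LB1 = sum(M1 times) + min(M2 times) = 23 + 4 = 27
LB2 = min(M1 times) + sum(M2 times) = 3 + 26 = 29
Lower bound = max(LB1, LB2) = max(27, 29) = 29

29


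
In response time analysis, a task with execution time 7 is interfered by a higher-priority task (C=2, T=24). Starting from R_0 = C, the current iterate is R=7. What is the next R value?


R_next = C + ceil(R_prev / T_hp) * C_hp
ceil(7 / 24) = ceil(0.2917) = 1
Interference = 1 * 2 = 2
R_next = 7 + 2 = 9

9


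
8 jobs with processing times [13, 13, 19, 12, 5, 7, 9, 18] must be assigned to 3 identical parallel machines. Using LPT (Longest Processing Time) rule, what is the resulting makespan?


Sort jobs in decreasing order (LPT): [19, 18, 13, 13, 12, 9, 7, 5]
Assign each job to the least loaded machine:
  Machine 1: jobs [19, 9, 5], load = 33
  Machine 2: jobs [18, 12], load = 30
  Machine 3: jobs [13, 13, 7], load = 33
Makespan = max load = 33

33


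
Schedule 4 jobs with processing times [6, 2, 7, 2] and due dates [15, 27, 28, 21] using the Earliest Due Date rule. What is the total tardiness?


Sort by due date (EDD order): [(6, 15), (2, 21), (2, 27), (7, 28)]
Compute completion times and tardiness:
  Job 1: p=6, d=15, C=6, tardiness=max(0,6-15)=0
  Job 2: p=2, d=21, C=8, tardiness=max(0,8-21)=0
  Job 3: p=2, d=27, C=10, tardiness=max(0,10-27)=0
  Job 4: p=7, d=28, C=17, tardiness=max(0,17-28)=0
Total tardiness = 0

0


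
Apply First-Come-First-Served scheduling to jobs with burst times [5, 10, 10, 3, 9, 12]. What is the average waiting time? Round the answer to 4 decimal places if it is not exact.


FCFS order (as given): [5, 10, 10, 3, 9, 12]
Waiting times:
  Job 1: wait = 0
  Job 2: wait = 5
  Job 3: wait = 15
  Job 4: wait = 25
  Job 5: wait = 28
  Job 6: wait = 37
Sum of waiting times = 110
Average waiting time = 110/6 = 18.3333

18.3333


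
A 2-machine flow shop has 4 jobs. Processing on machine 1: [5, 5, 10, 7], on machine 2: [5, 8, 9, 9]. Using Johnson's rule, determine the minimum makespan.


Apply Johnson's rule:
  Group 1 (a <= b): [(1, 5, 5), (2, 5, 8), (4, 7, 9)]
  Group 2 (a > b): [(3, 10, 9)]
Optimal job order: [1, 2, 4, 3]
Schedule:
  Job 1: M1 done at 5, M2 done at 10
  Job 2: M1 done at 10, M2 done at 18
  Job 4: M1 done at 17, M2 done at 27
  Job 3: M1 done at 27, M2 done at 36
Makespan = 36

36


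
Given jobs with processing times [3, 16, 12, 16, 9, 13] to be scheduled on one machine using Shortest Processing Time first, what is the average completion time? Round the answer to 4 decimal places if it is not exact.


Sort jobs by processing time (SPT order): [3, 9, 12, 13, 16, 16]
Compute completion times sequentially:
  Job 1: processing = 3, completes at 3
  Job 2: processing = 9, completes at 12
  Job 3: processing = 12, completes at 24
  Job 4: processing = 13, completes at 37
  Job 5: processing = 16, completes at 53
  Job 6: processing = 16, completes at 69
Sum of completion times = 198
Average completion time = 198/6 = 33.0

33.0


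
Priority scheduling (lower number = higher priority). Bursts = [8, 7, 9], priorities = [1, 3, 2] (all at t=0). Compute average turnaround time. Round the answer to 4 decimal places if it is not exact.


Sort by priority (ascending = highest first):
Order: [(1, 8), (2, 9), (3, 7)]
Completion times:
  Priority 1, burst=8, C=8
  Priority 2, burst=9, C=17
  Priority 3, burst=7, C=24
Average turnaround = 49/3 = 16.3333

16.3333


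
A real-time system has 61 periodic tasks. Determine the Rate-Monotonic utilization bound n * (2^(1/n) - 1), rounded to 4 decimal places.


Compute 2^(1/61) = 1.0114278734
Subtract 1: 1.0114278734 - 1 = 0.0114278734
Multiply by n: 61 * 0.0114278734 = 0.6971002774
Round to 4 dp: 0.6971

0.6971


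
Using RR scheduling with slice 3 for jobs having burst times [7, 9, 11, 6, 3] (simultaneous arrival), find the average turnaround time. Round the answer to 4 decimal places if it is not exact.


Time quantum = 3
Execution trace:
  J1 runs 3 units, time = 3
  J2 runs 3 units, time = 6
  J3 runs 3 units, time = 9
  J4 runs 3 units, time = 12
  J5 runs 3 units, time = 15
  J1 runs 3 units, time = 18
  J2 runs 3 units, time = 21
  J3 runs 3 units, time = 24
  J4 runs 3 units, time = 27
  J1 runs 1 units, time = 28
  J2 runs 3 units, time = 31
  J3 runs 3 units, time = 34
  J3 runs 2 units, time = 36
Finish times: [28, 31, 36, 27, 15]
Average turnaround = 137/5 = 27.4

27.4


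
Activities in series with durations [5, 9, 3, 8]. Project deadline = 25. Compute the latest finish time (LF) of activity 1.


LF(activity 1) = deadline - sum of successor durations
Successors: activities 2 through 4 with durations [9, 3, 8]
Sum of successor durations = 20
LF = 25 - 20 = 5

5


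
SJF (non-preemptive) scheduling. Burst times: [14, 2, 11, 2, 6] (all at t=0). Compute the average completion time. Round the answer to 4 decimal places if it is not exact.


SJF order (ascending): [2, 2, 6, 11, 14]
Completion times:
  Job 1: burst=2, C=2
  Job 2: burst=2, C=4
  Job 3: burst=6, C=10
  Job 4: burst=11, C=21
  Job 5: burst=14, C=35
Average completion = 72/5 = 14.4

14.4


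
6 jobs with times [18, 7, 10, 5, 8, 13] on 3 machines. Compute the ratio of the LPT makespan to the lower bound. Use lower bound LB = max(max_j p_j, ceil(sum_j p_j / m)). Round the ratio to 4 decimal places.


LPT order: [18, 13, 10, 8, 7, 5]
Machine loads after assignment: [23, 20, 18]
LPT makespan = 23
Lower bound = max(max_job, ceil(total/3)) = max(18, 21) = 21
Ratio = 23 / 21 = 1.0952

1.0952


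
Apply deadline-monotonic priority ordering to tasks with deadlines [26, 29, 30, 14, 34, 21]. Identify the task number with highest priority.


Sort tasks by relative deadline (ascending):
  Task 4: deadline = 14
  Task 6: deadline = 21
  Task 1: deadline = 26
  Task 2: deadline = 29
  Task 3: deadline = 30
  Task 5: deadline = 34
Priority order (highest first): [4, 6, 1, 2, 3, 5]
Highest priority task = 4

4


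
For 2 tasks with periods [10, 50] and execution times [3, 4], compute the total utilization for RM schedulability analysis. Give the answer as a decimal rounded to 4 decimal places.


Compute individual utilizations (exact fractions):
  Task 1: C/T = 3/10 (approx. 0.3)
  Task 2: C/T = 4/50 = 2/25 (approx. 0.08)
Total utilization U = 3/10 + 2/25 = 19/50
Rounded to 4 decimal places: U = 0.3800
RM (Liu & Layland) bound for 2 tasks = 0.828427; compare with U = 19/50 (approx. 0.380000)
U <= bound, so schedulable by RM sufficient condition.

0.3800


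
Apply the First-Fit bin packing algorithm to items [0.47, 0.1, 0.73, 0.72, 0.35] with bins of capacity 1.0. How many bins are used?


Place items sequentially using First-Fit:
  Item 0.47 -> new Bin 1
  Item 0.1 -> Bin 1 (now 0.57)
  Item 0.73 -> new Bin 2
  Item 0.72 -> new Bin 3
  Item 0.35 -> Bin 1 (now 0.92)
Total bins used = 3

3


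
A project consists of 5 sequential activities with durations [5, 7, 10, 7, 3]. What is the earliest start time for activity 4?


Activity 4 starts after activities 1 through 3 complete.
Predecessor durations: [5, 7, 10]
ES = 5 + 7 + 10 = 22

22


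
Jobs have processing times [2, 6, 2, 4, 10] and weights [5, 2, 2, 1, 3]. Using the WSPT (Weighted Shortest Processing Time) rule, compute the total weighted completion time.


Compute p/w ratios and sort ascending (WSPT): [(2, 5), (2, 2), (6, 2), (10, 3), (4, 1)]
Compute weighted completion times:
  Job (p=2,w=5): C=2, w*C=5*2=10
  Job (p=2,w=2): C=4, w*C=2*4=8
  Job (p=6,w=2): C=10, w*C=2*10=20
  Job (p=10,w=3): C=20, w*C=3*20=60
  Job (p=4,w=1): C=24, w*C=1*24=24
Total weighted completion time = 122

122


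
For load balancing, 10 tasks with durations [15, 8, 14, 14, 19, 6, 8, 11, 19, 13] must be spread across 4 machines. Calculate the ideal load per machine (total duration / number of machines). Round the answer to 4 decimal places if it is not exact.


Total processing time = 15 + 8 + 14 + 14 + 19 + 6 + 8 + 11 + 19 + 13 = 127
Number of machines = 4
Ideal balanced load = 127 / 4 = 31.75

31.75


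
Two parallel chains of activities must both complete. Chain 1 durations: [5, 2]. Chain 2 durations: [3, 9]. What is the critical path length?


Path A total = 5 + 2 = 7
Path B total = 3 + 9 = 12
Critical path = longest path = max(7, 12) = 12

12


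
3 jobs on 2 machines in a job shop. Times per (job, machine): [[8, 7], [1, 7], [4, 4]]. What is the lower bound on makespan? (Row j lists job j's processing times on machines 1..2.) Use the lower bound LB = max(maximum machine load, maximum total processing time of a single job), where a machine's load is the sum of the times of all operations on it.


Machine loads:
  Machine 1: 8 + 1 + 4 = 13
  Machine 2: 7 + 7 + 4 = 18
Max machine load = 18
Job totals:
  Job 1: 15
  Job 2: 8
  Job 3: 8
Max job total = 15
Lower bound = max(18, 15) = 18

18


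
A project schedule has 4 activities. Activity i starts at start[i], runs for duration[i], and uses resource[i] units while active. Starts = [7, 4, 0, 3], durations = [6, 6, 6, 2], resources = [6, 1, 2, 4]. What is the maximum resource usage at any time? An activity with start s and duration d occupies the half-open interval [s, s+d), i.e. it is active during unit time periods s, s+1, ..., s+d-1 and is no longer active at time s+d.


Each activity i is active on [start_i, start_i + duration_i).
Compute total resource usage per time slot:
  t=0: active resources = [2], total = 2
  t=1: active resources = [2], total = 2
  t=2: active resources = [2], total = 2
  t=3: active resources = [2, 4], total = 6
  t=4: active resources = [1, 2, 4], total = 7
  t=5: active resources = [1, 2], total = 3
  t=6: active resources = [1], total = 1
  t=7: active resources = [6, 1], total = 7
  t=8: active resources = [6, 1], total = 7
  t=9: active resources = [6, 1], total = 7
  t=10: active resources = [6], total = 6
  t=11: active resources = [6], total = 6
  t=12: active resources = [6], total = 6
Peak resource demand = 7

7


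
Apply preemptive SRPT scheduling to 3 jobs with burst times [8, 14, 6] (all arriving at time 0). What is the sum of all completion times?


Since all jobs arrive at t=0, SRPT equals SPT ordering.
SPT order: [6, 8, 14]
Completion times:
  Job 1: p=6, C=6
  Job 2: p=8, C=14
  Job 3: p=14, C=28
Total completion time = 6 + 14 + 28 = 48

48


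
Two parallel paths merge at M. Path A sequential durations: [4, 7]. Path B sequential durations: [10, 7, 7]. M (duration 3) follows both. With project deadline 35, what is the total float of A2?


Forward pass: ES(A2) = sum of predecessors on chain A = 4
EF = ES + duration = 4 + 7 = 11
Backward pass: LF(M) = deadline = 35; LS(M) = 35 - 3 = 32
LF(A2) = LS(M) - sum(successors on chain A) = 32 - 0 = 32
LS = LF - duration = 32 - 7 = 25
Total float = LS - ES = 25 - 4 = 21

21


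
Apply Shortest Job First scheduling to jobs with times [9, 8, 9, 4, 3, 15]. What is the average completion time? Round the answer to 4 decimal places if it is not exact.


SJF order (ascending): [3, 4, 8, 9, 9, 15]
Completion times:
  Job 1: burst=3, C=3
  Job 2: burst=4, C=7
  Job 3: burst=8, C=15
  Job 4: burst=9, C=24
  Job 5: burst=9, C=33
  Job 6: burst=15, C=48
Average completion = 130/6 = 21.6667

21.6667


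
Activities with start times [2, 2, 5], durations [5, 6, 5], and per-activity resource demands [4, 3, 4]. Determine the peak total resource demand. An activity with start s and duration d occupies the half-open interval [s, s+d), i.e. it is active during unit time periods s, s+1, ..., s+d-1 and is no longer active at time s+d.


Each activity i is active on [start_i, start_i + duration_i).
Compute total resource usage per time slot:
  t=0: active resources = [], total = 0
  t=1: active resources = [], total = 0
  t=2: active resources = [4, 3], total = 7
  t=3: active resources = [4, 3], total = 7
  t=4: active resources = [4, 3], total = 7
  t=5: active resources = [4, 3, 4], total = 11
  t=6: active resources = [4, 3, 4], total = 11
  t=7: active resources = [3, 4], total = 7
  t=8: active resources = [4], total = 4
  t=9: active resources = [4], total = 4
Peak resource demand = 11

11


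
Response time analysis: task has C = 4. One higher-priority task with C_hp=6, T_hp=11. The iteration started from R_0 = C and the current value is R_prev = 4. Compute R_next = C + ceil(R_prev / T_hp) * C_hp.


R_next = C + ceil(R_prev / T_hp) * C_hp
ceil(4 / 11) = ceil(0.3636) = 1
Interference = 1 * 6 = 6
R_next = 4 + 6 = 10

10


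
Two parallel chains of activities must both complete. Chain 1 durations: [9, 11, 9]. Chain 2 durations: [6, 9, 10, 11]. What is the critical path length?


Path A total = 9 + 11 + 9 = 29
Path B total = 6 + 9 + 10 + 11 = 36
Critical path = longest path = max(29, 36) = 36

36


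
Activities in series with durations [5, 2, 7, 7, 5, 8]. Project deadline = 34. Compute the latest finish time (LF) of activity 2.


LF(activity 2) = deadline - sum of successor durations
Successors: activities 3 through 6 with durations [7, 7, 5, 8]
Sum of successor durations = 27
LF = 34 - 27 = 7

7


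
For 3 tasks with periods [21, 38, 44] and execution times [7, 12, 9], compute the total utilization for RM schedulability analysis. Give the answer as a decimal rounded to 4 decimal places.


Compute individual utilizations (exact fractions):
  Task 1: C/T = 7/21 = 1/3 (approx. 0.3333)
  Task 2: C/T = 12/38 = 6/19 (approx. 0.3158)
  Task 3: C/T = 9/44 (approx. 0.2045)
Total utilization U = 1/3 + 6/19 + 9/44 = 2141/2508
Rounded to 4 decimal places: U = 0.8537
RM (Liu & Layland) bound for 3 tasks = 0.779763; compare with U = 2141/2508 (approx. 0.853668)
bound < U <= 1, so the RM sufficient condition is not met (inconclusive; an exact test such as response-time analysis is needed).

0.8537


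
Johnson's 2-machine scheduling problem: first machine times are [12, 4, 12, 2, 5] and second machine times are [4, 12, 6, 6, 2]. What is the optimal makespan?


Apply Johnson's rule:
  Group 1 (a <= b): [(4, 2, 6), (2, 4, 12)]
  Group 2 (a > b): [(3, 12, 6), (1, 12, 4), (5, 5, 2)]
Optimal job order: [4, 2, 3, 1, 5]
Schedule:
  Job 4: M1 done at 2, M2 done at 8
  Job 2: M1 done at 6, M2 done at 20
  Job 3: M1 done at 18, M2 done at 26
  Job 1: M1 done at 30, M2 done at 34
  Job 5: M1 done at 35, M2 done at 37
Makespan = 37

37


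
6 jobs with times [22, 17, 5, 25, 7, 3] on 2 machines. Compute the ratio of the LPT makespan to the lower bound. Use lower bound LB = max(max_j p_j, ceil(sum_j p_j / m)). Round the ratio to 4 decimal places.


LPT order: [25, 22, 17, 7, 5, 3]
Machine loads after assignment: [40, 39]
LPT makespan = 40
Lower bound = max(max_job, ceil(total/2)) = max(25, 40) = 40
Ratio = 40 / 40 = 1.0

1.0


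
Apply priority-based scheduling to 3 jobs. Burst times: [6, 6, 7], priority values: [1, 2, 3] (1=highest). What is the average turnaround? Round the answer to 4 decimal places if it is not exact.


Sort by priority (ascending = highest first):
Order: [(1, 6), (2, 6), (3, 7)]
Completion times:
  Priority 1, burst=6, C=6
  Priority 2, burst=6, C=12
  Priority 3, burst=7, C=19
Average turnaround = 37/3 = 12.3333

12.3333


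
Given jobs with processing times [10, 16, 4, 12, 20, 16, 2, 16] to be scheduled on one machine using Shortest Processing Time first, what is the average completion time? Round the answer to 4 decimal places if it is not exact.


Sort jobs by processing time (SPT order): [2, 4, 10, 12, 16, 16, 16, 20]
Compute completion times sequentially:
  Job 1: processing = 2, completes at 2
  Job 2: processing = 4, completes at 6
  Job 3: processing = 10, completes at 16
  Job 4: processing = 12, completes at 28
  Job 5: processing = 16, completes at 44
  Job 6: processing = 16, completes at 60
  Job 7: processing = 16, completes at 76
  Job 8: processing = 20, completes at 96
Sum of completion times = 328
Average completion time = 328/8 = 41.0

41.0


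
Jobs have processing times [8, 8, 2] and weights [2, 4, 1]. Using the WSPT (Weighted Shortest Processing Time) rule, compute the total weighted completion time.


Compute p/w ratios and sort ascending (WSPT): [(8, 4), (2, 1), (8, 2)]
Compute weighted completion times:
  Job (p=8,w=4): C=8, w*C=4*8=32
  Job (p=2,w=1): C=10, w*C=1*10=10
  Job (p=8,w=2): C=18, w*C=2*18=36
Total weighted completion time = 78

78


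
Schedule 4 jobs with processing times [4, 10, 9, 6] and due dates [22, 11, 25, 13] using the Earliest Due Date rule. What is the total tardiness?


Sort by due date (EDD order): [(10, 11), (6, 13), (4, 22), (9, 25)]
Compute completion times and tardiness:
  Job 1: p=10, d=11, C=10, tardiness=max(0,10-11)=0
  Job 2: p=6, d=13, C=16, tardiness=max(0,16-13)=3
  Job 3: p=4, d=22, C=20, tardiness=max(0,20-22)=0
  Job 4: p=9, d=25, C=29, tardiness=max(0,29-25)=4
Total tardiness = 7

7


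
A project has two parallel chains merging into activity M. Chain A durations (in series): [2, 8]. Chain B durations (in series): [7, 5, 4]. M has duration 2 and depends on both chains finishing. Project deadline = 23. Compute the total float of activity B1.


Forward pass: ES(B1) = sum of predecessors on chain B = 0
EF = ES + duration = 0 + 7 = 7
Backward pass: LF(M) = deadline = 23; LS(M) = 23 - 2 = 21
LF(B1) = LS(M) - sum(successors on chain B) = 21 - 9 = 12
LS = LF - duration = 12 - 7 = 5
Total float = LS - ES = 5 - 0 = 5

5


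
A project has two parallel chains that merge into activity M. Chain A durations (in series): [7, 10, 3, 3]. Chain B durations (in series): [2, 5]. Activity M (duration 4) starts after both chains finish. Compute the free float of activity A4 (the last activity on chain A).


ES(A4) = sum of predecessors on chain A = 20
EF(A4) = ES + duration = 20 + 3 = 23
Successor of A4 is M. ES(M) = max(sum(A), sum(B)) = max(23, 7) = 23
Free float = ES(successor) - EF(current) = 23 - 23 = 0

0
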